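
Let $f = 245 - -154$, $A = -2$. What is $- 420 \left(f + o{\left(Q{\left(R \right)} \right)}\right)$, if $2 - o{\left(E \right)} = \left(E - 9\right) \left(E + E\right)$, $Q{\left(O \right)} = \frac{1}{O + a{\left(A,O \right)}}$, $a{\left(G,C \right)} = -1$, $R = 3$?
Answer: $-171990$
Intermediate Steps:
$Q{\left(O \right)} = \frac{1}{-1 + O}$ ($Q{\left(O \right)} = \frac{1}{O - 1} = \frac{1}{-1 + O}$)
$o{\left(E \right)} = 2 - 2 E \left(-9 + E\right)$ ($o{\left(E \right)} = 2 - \left(E - 9\right) \left(E + E\right) = 2 - \left(-9 + E\right) 2 E = 2 - 2 E \left(-9 + E\right)$)
$f = 399$ ($f = 245 + 154 = 399$)
$- 420 \left(f + o{\left(Q{\left(R \right)} \right)}\right) = - 420 \left(399 + \left(2 - 2 \left(\frac{1}{-1 + 3}\right)^{2} + \frac{18}{-1 + 3}\right)\right) = - 420 \left(399 + \left(2 - 2 \left(\frac{1}{2}\right)^{2} + \frac{18}{2}\right)\right) = - 420 \left(399 + \left(2 - \frac{2}{4} + 18 \cdot \frac{1}{2}\right)\right) = - 420 \left(399 + \left(2 - \frac{1}{2} + 9\right)\right) = - 420 \left(399 + \frac{21}{2}\right) = \left(-420\right) \frac{819}{2} = -171990$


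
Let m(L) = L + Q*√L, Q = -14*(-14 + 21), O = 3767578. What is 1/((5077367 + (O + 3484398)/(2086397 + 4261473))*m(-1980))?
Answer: -3173935/186678899096260672 + 31104563*I*√55/6160403670176602176 ≈ -1.7002e-11 + 3.7445e-11*I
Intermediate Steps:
Q = -98 (Q = -14*7 = -98)
m(L) = L - 98*√L
1/((5077367 + (O + 3484398)/(2086397 + 4261473))*m(-1980)) = 1/((5077367 + (3767578 + 3484398)/(2086397 + 4261473))*(-1980 - 588*I*√55)) = 1/((5077367 + 7251976/6347870)*(-1980 - 588*I*√55)) = 1/((5077367 + 7251976*(1/6347870))*(-1980 - 588*I*√55)) = 1/((5077367 + 3625988/3173935)*(-1980 - 588*I*√55)) = 1/((16115236455133/3173935)*(-1980 - 588*I*√55)) = 3173935/(16115236455133*(-1980 - 588*I*√55))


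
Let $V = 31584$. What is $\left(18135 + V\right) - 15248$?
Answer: $34471$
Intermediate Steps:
$\left(18135 + V\right) - 15248 = \left(18135 + 31584\right) - 15248 = 49719 - 15248 = 34471$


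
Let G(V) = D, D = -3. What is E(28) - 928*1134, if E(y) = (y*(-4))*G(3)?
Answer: -1052016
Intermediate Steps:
G(V) = -3
E(y) = 12*y (E(y) = (y*(-4))*(-3) = -4*y*(-3) = 12*y)
E(28) - 928*1134 = 12*28 - 928*1134 = 336 - 1052352 = -1052016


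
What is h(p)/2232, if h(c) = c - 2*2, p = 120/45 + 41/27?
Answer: 5/60264 ≈ 8.2968e-5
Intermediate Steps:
p = 113/27 (p = 120*(1/45) + 41*(1/27) = 8/3 + 41/27 = 113/27 ≈ 4.1852)
h(c) = -4 + c (h(c) = c - 4 = -4 + c)
h(p)/2232 = (-4 + 113/27)/2232 = (5/27)*(1/2232) = 5/60264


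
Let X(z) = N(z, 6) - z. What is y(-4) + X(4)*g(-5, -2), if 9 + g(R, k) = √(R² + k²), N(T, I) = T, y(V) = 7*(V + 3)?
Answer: -7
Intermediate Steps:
y(V) = 21 + 7*V (y(V) = 7*(3 + V) = 21 + 7*V)
g(R, k) = -9 + √(R² + k²)
X(z) = 0 (X(z) = z - z = 0)
y(-4) + X(4)*g(-5, -2) = (21 + 7*(-4)) + 0*(-9 + √((-5)² + (-2)²)) = (21 - 28) + 0*(-9 + √(25 + 4)) = -7 + 0*(-9 + √29) = -7 + 0 = -7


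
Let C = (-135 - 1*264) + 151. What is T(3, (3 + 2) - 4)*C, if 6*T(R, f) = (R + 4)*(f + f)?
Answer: -1736/3 ≈ -578.67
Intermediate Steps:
T(R, f) = f*(4 + R)/3 (T(R, f) = ((R + 4)*(f + f))/6 = ((4 + R)*(2*f))/6 = (2*f*(4 + R))/6 = f*(4 + R)/3)
C = -248 (C = (-135 - 264) + 151 = -399 + 151 = -248)
T(3, (3 + 2) - 4)*C = (((3 + 2) - 4)*(4 + 3)/3)*(-248) = ((⅓)*(5 - 4)*7)*(-248) = ((⅓)*1*7)*(-248) = (7/3)*(-248) = -1736/3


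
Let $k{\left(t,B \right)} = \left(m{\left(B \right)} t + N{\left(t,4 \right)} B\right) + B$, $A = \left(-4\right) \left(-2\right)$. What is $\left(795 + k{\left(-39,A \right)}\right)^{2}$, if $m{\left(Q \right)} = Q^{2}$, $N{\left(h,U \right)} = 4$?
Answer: $2758921$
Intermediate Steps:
$A = 8$
$k{\left(t,B \right)} = 5 B + t B^{2}$ ($k{\left(t,B \right)} = \left(B^{2} t + 4 B\right) + B = \left(t B^{2} + 4 B\right) + B = \left(4 B + t B^{2}\right) + B = 5 B + t B^{2}$)
$\left(795 + k{\left(-39,A \right)}\right)^{2} = \left(795 + 8 \left(5 + 8 \left(-39\right)\right)\right)^{2} = \left(795 + 8 \left(5 - 312\right)\right)^{2} = \left(795 + 8 \left(-307\right)\right)^{2} = \left(795 - 2456\right)^{2} = \left(-1661\right)^{2} = 2758921$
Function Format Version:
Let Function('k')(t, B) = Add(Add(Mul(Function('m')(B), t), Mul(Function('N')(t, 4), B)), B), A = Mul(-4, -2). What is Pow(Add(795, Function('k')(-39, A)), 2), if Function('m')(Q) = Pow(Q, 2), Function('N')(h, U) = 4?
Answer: 2758921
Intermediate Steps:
A = 8
Function('k')(t, B) = Add(Mul(5, B), Mul(t, Pow(B, 2))) (Function('k')(t, B) = Add(Add(Mul(Pow(B, 2), t), Mul(4, B)), B) = Add(Add(Mul(t, Pow(B, 2)), Mul(4, B)), B) = Add(Add(Mul(4, B), Mul(t, Pow(B, 2))), B) = Add(Mul(5, B), Mul(t, Pow(B, 2))))
Pow(Add(795, Function('k')(-39, A)), 2) = Pow(Add(795, Mul(8, Add(5, Mul(8, -39)))), 2) = Pow(Add(795, Mul(8, Add(5, -312))), 2) = Pow(Add(795, Mul(8, -307)), 2) = Pow(Add(795, -2456), 2) = Pow(-1661, 2) = 2758921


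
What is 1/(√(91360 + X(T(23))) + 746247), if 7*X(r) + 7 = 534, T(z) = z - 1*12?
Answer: 1741243/1299397151672 - √4480329/3898191455016 ≈ 1.3395e-6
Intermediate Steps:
T(z) = -12 + z (T(z) = z - 12 = -12 + z)
X(r) = 527/7 (X(r) = -1 + (⅐)*534 = -1 + 534/7 = 527/7)
1/(√(91360 + X(T(23))) + 746247) = 1/(√(91360 + 527/7) + 746247) = 1/(√(640047/7) + 746247) = 1/(√4480329/7 + 746247) = 1/(746247 + √4480329/7)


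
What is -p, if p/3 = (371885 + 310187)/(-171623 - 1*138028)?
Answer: 682072/103217 ≈ 6.6081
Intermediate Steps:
p = -682072/103217 (p = 3*((371885 + 310187)/(-171623 - 1*138028)) = 3*(682072/(-171623 - 138028)) = 3*(682072/(-309651)) = 3*(682072*(-1/309651)) = 3*(-682072/309651) = -682072/103217 ≈ -6.6081)
-p = -1*(-682072/103217) = 682072/103217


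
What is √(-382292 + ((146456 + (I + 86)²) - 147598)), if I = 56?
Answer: I*√363270 ≈ 602.72*I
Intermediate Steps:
√(-382292 + ((146456 + (I + 86)²) - 147598)) = √(-382292 + ((146456 + (56 + 86)²) - 147598)) = √(-382292 + ((146456 + 142²) - 147598)) = √(-382292 + ((146456 + 20164) - 147598)) = √(-382292 + (166620 - 147598)) = √(-382292 + 19022) = √(-363270) = I*√363270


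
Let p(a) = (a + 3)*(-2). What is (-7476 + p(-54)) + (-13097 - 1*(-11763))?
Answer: -8708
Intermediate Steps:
p(a) = -6 - 2*a (p(a) = (3 + a)*(-2) = -6 - 2*a)
(-7476 + p(-54)) + (-13097 - 1*(-11763)) = (-7476 + (-6 - 2*(-54))) + (-13097 - 1*(-11763)) = (-7476 + (-6 + 108)) + (-13097 + 11763) = (-7476 + 102) - 1334 = -7374 - 1334 = -8708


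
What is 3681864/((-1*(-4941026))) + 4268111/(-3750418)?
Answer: -3640159201367/9265456424434 ≈ -0.39287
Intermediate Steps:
3681864/((-1*(-4941026))) + 4268111/(-3750418) = 3681864/4941026 + 4268111*(-1/3750418) = 3681864*(1/4941026) - 4268111/3750418 = 1840932/2470513 - 4268111/3750418 = -3640159201367/9265456424434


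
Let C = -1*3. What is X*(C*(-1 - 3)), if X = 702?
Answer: 8424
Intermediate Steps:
C = -3
X*(C*(-1 - 3)) = 702*(-3*(-1 - 3)) = 702*(-3*(-4)) = 702*12 = 8424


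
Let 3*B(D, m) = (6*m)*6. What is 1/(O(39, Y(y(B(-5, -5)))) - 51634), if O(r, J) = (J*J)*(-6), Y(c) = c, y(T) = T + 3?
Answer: -1/71128 ≈ -1.4059e-5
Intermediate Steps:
B(D, m) = 12*m (B(D, m) = ((6*m)*6)/3 = (36*m)/3 = 12*m)
y(T) = 3 + T
O(r, J) = -6*J**2 (O(r, J) = J**2*(-6) = -6*J**2)
1/(O(39, Y(y(B(-5, -5)))) - 51634) = 1/(-6*(3 + 12*(-5))**2 - 51634) = 1/(-6*(3 - 60)**2 - 51634) = 1/(-6*(-57)**2 - 51634) = 1/(-6*3249 - 51634) = 1/(-19494 - 51634) = 1/(-71128) = -1/71128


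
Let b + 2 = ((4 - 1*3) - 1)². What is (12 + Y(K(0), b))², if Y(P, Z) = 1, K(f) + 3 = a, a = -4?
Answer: 169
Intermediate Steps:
b = -2 (b = -2 + ((4 - 1*3) - 1)² = -2 + ((4 - 3) - 1)² = -2 + (1 - 1)² = -2 + 0² = -2 + 0 = -2)
K(f) = -7 (K(f) = -3 - 4 = -7)
(12 + Y(K(0), b))² = (12 + 1)² = 13² = 169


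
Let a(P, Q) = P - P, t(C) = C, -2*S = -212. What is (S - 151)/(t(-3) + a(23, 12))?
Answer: 15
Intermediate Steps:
S = 106 (S = -½*(-212) = 106)
a(P, Q) = 0
(S - 151)/(t(-3) + a(23, 12)) = (106 - 151)/(-3 + 0) = -45/(-3) = -45*(-⅓) = 15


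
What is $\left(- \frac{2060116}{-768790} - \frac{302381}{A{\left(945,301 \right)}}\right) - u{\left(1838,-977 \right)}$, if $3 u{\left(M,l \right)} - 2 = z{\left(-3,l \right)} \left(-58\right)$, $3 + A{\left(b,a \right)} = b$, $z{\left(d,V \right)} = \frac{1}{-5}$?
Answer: $- \frac{116904950267}{362100090} \approx -322.85$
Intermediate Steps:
$z{\left(d,V \right)} = - \frac{1}{5}$
$A{\left(b,a \right)} = -3 + b$
$u{\left(M,l \right)} = \frac{68}{15}$ ($u{\left(M,l \right)} = \frac{2}{3} + \frac{\left(- \frac{1}{5}\right) \left(-58\right)}{3} = \frac{2}{3} + \frac{1}{3} \cdot \frac{58}{5} = \frac{2}{3} + \frac{58}{15} = \frac{68}{15}$)
$\left(- \frac{2060116}{-768790} - \frac{302381}{A{\left(945,301 \right)}}\right) - u{\left(1838,-977 \right)} = \left(- \frac{2060116}{-768790} - \frac{302381}{-3 + 945}\right) - \frac{68}{15} = \left(\left(-2060116\right) \left(- \frac{1}{768790}\right) - \frac{302381}{942}\right) - \frac{68}{15} = \left(\frac{1030058}{384395} - \frac{302381}{942}\right) - \frac{68}{15} = - \frac{115263429859}{362100090} - \frac{68}{15} = - \frac{116904950267}{362100090}$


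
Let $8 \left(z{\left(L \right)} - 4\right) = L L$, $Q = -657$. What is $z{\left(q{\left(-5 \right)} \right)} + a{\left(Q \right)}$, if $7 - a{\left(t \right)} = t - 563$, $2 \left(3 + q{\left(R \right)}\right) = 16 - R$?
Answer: $\frac{39617}{32} \approx 1238.0$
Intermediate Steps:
$q{\left(R \right)} = 5 - \frac{R}{2}$ ($q{\left(R \right)} = -3 + \frac{16 - R}{2} = -3 - \left(-8 + \frac{R}{2}\right) = 5 - \frac{R}{2}$)
$a{\left(t \right)} = 570 - t$ ($a{\left(t \right)} = 7 - \left(t - 563\right) = 7 - \left(-563 + t\right) = 570 - t$)
$z{\left(L \right)} = 4 + \frac{L^{2}}{8}$ ($z{\left(L \right)} = 4 + \frac{L L}{8} = 4 + \frac{L^{2}}{8}$)
$z{\left(q{\left(-5 \right)} \right)} + a{\left(Q \right)} = \left(4 + \frac{\left(5 - - \frac{5}{2}\right)^{2}}{8}\right) + \left(570 - -657\right) = \left(4 + \frac{\left(5 + \frac{5}{2}\right)^{2}}{8}\right) + \left(570 + 657\right) = \left(4 + \frac{\left(\frac{15}{2}\right)^{2}}{8}\right) + 1227 = \left(4 + \frac{1}{8} \cdot \frac{225}{4}\right) + 1227 = \left(4 + \frac{225}{32}\right) + 1227 = \frac{353}{32} + 1227 = \frac{39617}{32}$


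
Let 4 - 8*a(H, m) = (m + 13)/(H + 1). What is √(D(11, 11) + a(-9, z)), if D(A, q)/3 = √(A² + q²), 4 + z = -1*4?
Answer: √(37 + 2112*√2)/8 ≈ 6.8737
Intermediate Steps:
z = -8 (z = -4 - 1*4 = -4 - 4 = -8)
D(A, q) = 3*√(A² + q²)
a(H, m) = ½ - (13 + m)/(8*(1 + H)) (a(H, m) = ½ - (m + 13)/(8*(H + 1)) = ½ - (13 + m)/(8*(1 + H)))
√(D(11, 11) + a(-9, z)) = √(3*√(11² + 11²) + (-9 - 1*(-8) + 4*(-9))/(8*(1 - 9))) = √(3*√(121 + 121) + (⅛)*(-9 + 8 - 36)/(-8)) = √(3*√242 + (⅛)*(-⅛)*(-37)) = √(3*(11*√2) + 37/64) = √(33*√2 + 37/64) = √(37/64 + 33*√2)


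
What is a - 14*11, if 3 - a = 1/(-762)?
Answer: -115061/762 ≈ -151.00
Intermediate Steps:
a = 2287/762 (a = 3 - 1/(-762) = 3 - 1*(-1/762) = 3 + 1/762 = 2287/762 ≈ 3.0013)
a - 14*11 = 2287/762 - 14*11 = 2287/762 - 154 = -115061/762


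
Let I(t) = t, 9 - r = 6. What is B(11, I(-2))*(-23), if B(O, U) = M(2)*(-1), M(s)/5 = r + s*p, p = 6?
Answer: 1725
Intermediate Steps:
r = 3 (r = 9 - 1*6 = 9 - 6 = 3)
M(s) = 15 + 30*s (M(s) = 5*(3 + s*6) = 5*(3 + 6*s) = 15 + 30*s)
B(O, U) = -75 (B(O, U) = (15 + 30*2)*(-1) = (15 + 60)*(-1) = 75*(-1) = -75)
B(11, I(-2))*(-23) = -75*(-23) = 1725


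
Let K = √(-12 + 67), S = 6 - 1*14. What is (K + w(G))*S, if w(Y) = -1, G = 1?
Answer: 8 - 8*√55 ≈ -51.330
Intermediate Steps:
S = -8 (S = 6 - 14 = -8)
K = √55 ≈ 7.4162
(K + w(G))*S = (√55 - 1)*(-8) = (-1 + √55)*(-8) = 8 - 8*√55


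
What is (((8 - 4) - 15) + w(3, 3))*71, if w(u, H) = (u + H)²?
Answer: 1775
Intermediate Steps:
w(u, H) = (H + u)²
(((8 - 4) - 15) + w(3, 3))*71 = (((8 - 4) - 15) + (3 + 3)²)*71 = ((4 - 15) + 6²)*71 = (-11 + 36)*71 = 25*71 = 1775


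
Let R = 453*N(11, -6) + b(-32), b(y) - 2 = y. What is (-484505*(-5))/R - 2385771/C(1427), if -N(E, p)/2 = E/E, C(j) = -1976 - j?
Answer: -6010770919/3185208 ≈ -1887.1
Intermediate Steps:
b(y) = 2 + y
N(E, p) = -2 (N(E, p) = -2*E/E = -2*1 = -2)
R = -936 (R = 453*(-2) + (2 - 32) = -906 - 30 = -936)
(-484505*(-5))/R - 2385771/C(1427) = -484505*(-5)/(-936) - 2385771/(-1976 - 1*1427) = -69215*(-35)*(-1/936) - 2385771/(-1976 - 1427) = 2422525*(-1/936) - 2385771/(-3403) = -2422525/936 - 2385771*(-1/3403) = -2422525/936 + 2385771/3403 = -6010770919/3185208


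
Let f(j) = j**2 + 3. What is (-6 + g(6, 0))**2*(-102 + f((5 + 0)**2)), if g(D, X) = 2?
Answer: 8416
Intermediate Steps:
f(j) = 3 + j**2
(-6 + g(6, 0))**2*(-102 + f((5 + 0)**2)) = (-6 + 2)**2*(-102 + (3 + ((5 + 0)**2)**2)) = (-4)**2*(-102 + (3 + (5**2)**2)) = 16*(-102 + (3 + 25**2)) = 16*(-102 + (3 + 625)) = 16*(-102 + 628) = 16*526 = 8416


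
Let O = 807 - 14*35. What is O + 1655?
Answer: 1972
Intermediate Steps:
O = 317 (O = 807 - 490 = 317)
O + 1655 = 317 + 1655 = 1972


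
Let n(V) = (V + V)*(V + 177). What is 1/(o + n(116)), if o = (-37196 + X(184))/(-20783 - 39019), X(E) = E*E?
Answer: 29901/2032552046 ≈ 1.4711e-5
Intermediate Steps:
X(E) = E²
n(V) = 2*V*(177 + V) (n(V) = (2*V)*(177 + V) = 2*V*(177 + V))
o = 1670/29901 (o = (-37196 + 184²)/(-20783 - 39019) = (-37196 + 33856)/(-59802) = -3340*(-1/59802) = 1670/29901 ≈ 0.055851)
1/(o + n(116)) = 1/(1670/29901 + 2*116*(177 + 116)) = 1/(1670/29901 + 2*116*293) = 1/(1670/29901 + 67976) = 1/(2032552046/29901) = 29901/2032552046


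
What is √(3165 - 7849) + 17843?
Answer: 17843 + 2*I*√1171 ≈ 17843.0 + 68.44*I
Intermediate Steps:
√(3165 - 7849) + 17843 = √(-4684) + 17843 = 2*I*√1171 + 17843 = 17843 + 2*I*√1171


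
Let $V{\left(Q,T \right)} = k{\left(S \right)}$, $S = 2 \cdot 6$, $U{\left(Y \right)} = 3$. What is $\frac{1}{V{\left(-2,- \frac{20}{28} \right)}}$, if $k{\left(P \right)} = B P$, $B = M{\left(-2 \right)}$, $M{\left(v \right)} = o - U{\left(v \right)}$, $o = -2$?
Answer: $- \frac{1}{60} \approx -0.016667$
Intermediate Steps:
$M{\left(v \right)} = -5$ ($M{\left(v \right)} = -2 - 3 = -5$)
$B = -5$
$S = 12$
$k{\left(P \right)} = - 5 P$
$V{\left(Q,T \right)} = -60$ ($V{\left(Q,T \right)} = \left(-5\right) 12 = -60$)
$\frac{1}{V{\left(-2,- \frac{20}{28} \right)}} = \frac{1}{-60} = - \frac{1}{60}$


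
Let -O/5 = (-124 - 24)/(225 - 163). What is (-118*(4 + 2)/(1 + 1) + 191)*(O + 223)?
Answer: -1187129/31 ≈ -38295.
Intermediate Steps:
O = 370/31 (O = -5*(-124 - 24)/(225 - 163) = -(-740)/62 = -5*(-74/31) = 370/31 ≈ 11.935)
(-118*(4 + 2)/(1 + 1) + 191)*(O + 223) = (-118*(4 + 2)/(1 + 1) + 191)*(370/31 + 223) = (-708/2 + 191)*(7283/31) = (-118*3 + 191)*(7283/31) = (-354 + 191)*(7283/31) = -163*7283/31 = -1187129/31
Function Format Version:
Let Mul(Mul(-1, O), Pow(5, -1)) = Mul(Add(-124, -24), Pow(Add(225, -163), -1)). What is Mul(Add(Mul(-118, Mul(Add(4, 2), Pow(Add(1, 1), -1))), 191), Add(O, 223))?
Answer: Rational(-1187129, 31) ≈ -38295.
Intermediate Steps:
O = Rational(370, 31) (O = Mul(-5, Mul(Add(-124, -24), Pow(Add(225, -163), -1))) = Mul(-5, Mul(-148, Pow(62, -1))) = Mul(-5, Mul(-148, Rational(1, 62))) = Mul(-5, Rational(-74, 31)) = Rational(370, 31) ≈ 11.935)
Mul(Add(Mul(-118, Mul(Add(4, 2), Pow(Add(1, 1), -1))), 191), Add(O, 223)) = Mul(Add(Mul(-118, Mul(Add(4, 2), Pow(Add(1, 1), -1))), 191), Add(Rational(370, 31), 223)) = Mul(Add(Mul(-118, Mul(6, Pow(2, -1))), 191), Rational(7283, 31)) = Mul(Add(Mul(-118, Mul(6, Rational(1, 2))), 191), Rational(7283, 31)) = Mul(Add(Mul(-118, 3), 191), Rational(7283, 31)) = Mul(Add(-354, 191), Rational(7283, 31)) = Mul(-163, Rational(7283, 31)) = Rational(-1187129, 31)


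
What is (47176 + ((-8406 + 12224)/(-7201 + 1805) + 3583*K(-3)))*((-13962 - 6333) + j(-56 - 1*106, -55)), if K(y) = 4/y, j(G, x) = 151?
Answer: -3456398983832/4047 ≈ -8.5406e+8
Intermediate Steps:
(47176 + ((-8406 + 12224)/(-7201 + 1805) + 3583*K(-3)))*((-13962 - 6333) + j(-56 - 1*106, -55)) = (47176 + ((-8406 + 12224)/(-7201 + 1805) + 3583*(4/(-3))))*((-13962 - 6333) + 151) = (47176 + (3818/(-5396) + 3583*(4*(-⅓))))*(-20295 + 151) = (47176 + (3818*(-1/5396) + 3583*(-4/3)))*(-20144) = (47176 + (-1909/2698 - 14332/3))*(-20144) = (47176 - 38673463/8094)*(-20144) = (343169081/8094)*(-20144) = -3456398983832/4047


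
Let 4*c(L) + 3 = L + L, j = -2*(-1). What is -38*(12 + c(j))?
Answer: -931/2 ≈ -465.50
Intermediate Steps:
j = 2
c(L) = -¾ + L/2 (c(L) = -¾ + (L + L)/4 = -¾ + (2*L)/4 = -¾ + L/2)
-38*(12 + c(j)) = -38*(12 + (-¾ + (½)*2)) = -38*(12 + (-¾ + 1)) = -38*(12 + ¼) = -38*49/4 = -931/2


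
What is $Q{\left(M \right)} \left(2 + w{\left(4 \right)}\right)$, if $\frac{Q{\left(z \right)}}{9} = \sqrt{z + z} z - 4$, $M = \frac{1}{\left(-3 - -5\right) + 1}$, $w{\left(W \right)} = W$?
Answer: $-216 + 6 \sqrt{6} \approx -201.3$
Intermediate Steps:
$M = \frac{1}{3}$ ($M = \frac{1}{\left(-3 + 5\right) + 1} = \frac{1}{2 + 1} = \frac{1}{3} \approx 0.33333$)
$Q{\left(z \right)} = -36 + 9 \sqrt{2} z^{\frac{3}{2}}$ ($Q{\left(z \right)} = 9 \left(\sqrt{z + z} z - 4\right) = 9 \left(\sqrt{2 z} z - 4\right) = 9 \left(\sqrt{2} \sqrt{z} z - 4\right) = 9 \left(\sqrt{2} z^{\frac{3}{2}} - 4\right) = 9 \left(-4 + \sqrt{2} z^{\frac{3}{2}}\right) = -36 + 9 \sqrt{2} z^{\frac{3}{2}}$)
$Q{\left(M \right)} \left(2 + w{\left(4 \right)}\right) = \left(-36 + \frac{9 \sqrt{2}}{3 \sqrt{3}}\right) \left(2 + 4\right) = \left(-36 + 9 \sqrt{2} \frac{\sqrt{3}}{9}\right) 6 = \left(-36 + \sqrt{6}\right) 6 = -216 + 6 \sqrt{6}$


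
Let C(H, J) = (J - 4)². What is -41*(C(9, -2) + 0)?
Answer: -1476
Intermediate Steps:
C(H, J) = (-4 + J)²
-41*(C(9, -2) + 0) = -41*((-4 - 2)² + 0) = -41*((-6)² + 0) = -41*(36 + 0) = -41*36 = -1476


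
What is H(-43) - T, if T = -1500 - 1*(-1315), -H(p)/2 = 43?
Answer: 99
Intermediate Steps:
H(p) = -86 (H(p) = -2*43 = -86)
T = -185 (T = -1500 + 1315 = -185)
H(-43) - T = -86 - 1*(-185) = -86 + 185 = 99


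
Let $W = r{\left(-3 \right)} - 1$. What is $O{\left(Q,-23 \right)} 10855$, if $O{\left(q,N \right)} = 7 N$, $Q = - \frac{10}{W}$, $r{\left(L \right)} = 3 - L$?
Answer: $-1747655$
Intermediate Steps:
$W = 5$ ($W = \left(3 - -3\right) - 1 = \left(3 + 3\right) - 1 = 6 - 1 = 5$)
$Q = -2$ ($Q = - \frac{10}{5} = \left(-10\right) \frac{1}{5} = -2$)
$O{\left(Q,-23 \right)} 10855 = 7 \left(-23\right) 10855 = \left(-161\right) 10855 = -1747655$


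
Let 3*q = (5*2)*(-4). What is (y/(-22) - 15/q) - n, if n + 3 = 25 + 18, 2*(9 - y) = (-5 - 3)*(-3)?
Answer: -3409/88 ≈ -38.739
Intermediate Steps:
y = -3 (y = 9 - (-5 - 3)*(-3)/2 = 9 - (-4)*(-3) = 9 - ½*24 = 9 - 12 = -3)
q = -40/3 (q = ((5*2)*(-4))/3 = (10*(-4))/3 = (⅓)*(-40) = -40/3 ≈ -13.333)
n = 40 (n = -3 + (25 + 18) = -3 + 43 = 40)
(y/(-22) - 15/q) - n = (-3/(-22) - 15/(-40/3)) - 1*40 = (-3*(-1/22) - 15*(-3/40)) - 40 = (3/22 + 9/8) - 40 = 111/88 - 40 = -3409/88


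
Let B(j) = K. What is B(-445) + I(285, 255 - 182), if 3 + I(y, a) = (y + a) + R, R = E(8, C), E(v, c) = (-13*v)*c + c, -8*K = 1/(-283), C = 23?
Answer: -4559695/2264 ≈ -2014.0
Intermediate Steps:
K = 1/2264 (K = -⅛/(-283) = -⅛*(-1/283) = 1/2264 ≈ 0.00044170)
B(j) = 1/2264
E(v, c) = c - 13*c*v (E(v, c) = -13*c*v + c = c - 13*c*v)
R = -2369 (R = 23*(1 - 13*8) = 23*(1 - 104) = 23*(-103) = -2369)
I(y, a) = -2372 + a + y (I(y, a) = -3 + ((y + a) - 2369) = -3 + ((a + y) - 2369) = -3 + (-2369 + a + y) = -2372 + a + y)
B(-445) + I(285, 255 - 182) = 1/2264 + (-2372 + (255 - 182) + 285) = 1/2264 + (-2372 + 73 + 285) = 1/2264 - 2014 = -4559695/2264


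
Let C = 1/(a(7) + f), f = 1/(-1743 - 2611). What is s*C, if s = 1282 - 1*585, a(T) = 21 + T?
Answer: 3034738/121911 ≈ 24.893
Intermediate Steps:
f = -1/4354 (f = 1/(-4354) = -1/4354 ≈ -0.00022967)
C = 4354/121911 (C = 1/((21 + 7) - 1/4354) = 1/(28 - 1/4354) = 1/(121911/4354) = 4354/121911 ≈ 0.035715)
s = 697 (s = 1282 - 585 = 697)
s*C = 697*(4354/121911) = 3034738/121911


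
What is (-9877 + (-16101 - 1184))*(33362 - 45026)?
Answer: 316817568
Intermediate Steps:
(-9877 + (-16101 - 1184))*(33362 - 45026) = (-9877 - 17285)*(-11664) = -27162*(-11664) = 316817568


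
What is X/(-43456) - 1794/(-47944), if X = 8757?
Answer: -469623/2861888 ≈ -0.16410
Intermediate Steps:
X/(-43456) - 1794/(-47944) = 8757/(-43456) - 1794/(-47944) = 8757*(-1/43456) - 1794*(-1/47944) = -1251/6208 + 69/1844 = -469623/2861888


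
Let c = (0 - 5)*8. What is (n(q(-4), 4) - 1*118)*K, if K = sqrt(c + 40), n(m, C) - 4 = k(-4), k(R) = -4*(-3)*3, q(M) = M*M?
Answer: 0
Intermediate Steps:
q(M) = M**2
k(R) = 36 (k(R) = 12*3 = 36)
c = -40 (c = -5*8 = -40)
n(m, C) = 40 (n(m, C) = 4 + 36 = 40)
K = 0 (K = sqrt(-40 + 40) = sqrt(0) = 0)
(n(q(-4), 4) - 1*118)*K = (40 - 1*118)*0 = (40 - 118)*0 = -78*0 = 0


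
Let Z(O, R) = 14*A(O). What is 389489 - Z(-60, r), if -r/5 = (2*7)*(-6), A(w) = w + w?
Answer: 391169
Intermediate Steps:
A(w) = 2*w
r = 420 (r = -5*2*7*(-6) = -70*(-6) = -5*(-84) = 420)
Z(O, R) = 28*O (Z(O, R) = 14*(2*O) = 28*O)
389489 - Z(-60, r) = 389489 - 28*(-60) = 389489 - 1*(-1680) = 389489 + 1680 = 391169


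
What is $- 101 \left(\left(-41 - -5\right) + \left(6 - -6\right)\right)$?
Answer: $2424$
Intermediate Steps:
$- 101 \left(\left(-41 - -5\right) + \left(6 - -6\right)\right) = - 101 \left(\left(-41 + 5\right) + \left(6 + 6\right)\right) = - 101 \left(-36 + 12\right) = \left(-101\right) \left(-24\right) = 2424$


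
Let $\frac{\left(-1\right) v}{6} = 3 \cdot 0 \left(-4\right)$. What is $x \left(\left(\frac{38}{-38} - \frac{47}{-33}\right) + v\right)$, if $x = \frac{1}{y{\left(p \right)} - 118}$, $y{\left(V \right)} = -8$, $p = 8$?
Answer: $- \frac{1}{297} \approx -0.003367$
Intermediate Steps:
$x = - \frac{1}{126}$ ($x = \frac{1}{-8 - 118} = \frac{1}{-126} = - \frac{1}{126} \approx -0.0079365$)
$v = 0$ ($v = - 6 \cdot 3 \cdot 0 \left(-4\right) = - 6 \cdot 0 \left(-4\right) = \left(-6\right) 0 = 0$)
$x \left(\left(\frac{38}{-38} - \frac{47}{-33}\right) + v\right) = - \frac{\left(\frac{38}{-38} - \frac{47}{-33}\right) + 0}{126} = - \frac{\left(38 \left(- \frac{1}{38}\right) - - \frac{47}{33}\right) + 0}{126} = - \frac{\left(-1 + \frac{47}{33}\right) + 0}{126} = - \frac{\frac{14}{33} + 0}{126} = \left(- \frac{1}{126}\right) \frac{14}{33} = - \frac{1}{297}$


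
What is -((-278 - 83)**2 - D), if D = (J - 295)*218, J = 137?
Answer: -164765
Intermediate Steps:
D = -34444 (D = (137 - 295)*218 = -158*218 = -34444)
-((-278 - 83)**2 - D) = -((-278 - 83)**2 - 1*(-34444)) = -((-361)**2 + 34444) = -(130321 + 34444) = -1*164765 = -164765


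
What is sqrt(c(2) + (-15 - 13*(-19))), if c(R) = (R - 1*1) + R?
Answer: sqrt(235) ≈ 15.330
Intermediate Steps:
c(R) = -1 + 2*R (c(R) = (R - 1) + R = (-1 + R) + R = -1 + 2*R)
sqrt(c(2) + (-15 - 13*(-19))) = sqrt((-1 + 2*2) + (-15 - 13*(-19))) = sqrt((-1 + 4) + (-15 + 247)) = sqrt(3 + 232) = sqrt(235)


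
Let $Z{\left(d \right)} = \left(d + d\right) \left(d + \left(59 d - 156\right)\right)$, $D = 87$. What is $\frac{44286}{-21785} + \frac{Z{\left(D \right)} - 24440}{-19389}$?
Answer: $- \frac{19521783614}{422389365} \approx -46.218$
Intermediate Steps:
$Z{\left(d \right)} = 2 d \left(-156 + 60 d\right)$ ($Z{\left(d \right)} = 2 d \left(d + \left(-156 + 59 d\right)\right) = 2 d \left(-156 + 60 d\right)$)
$\frac{44286}{-21785} + \frac{Z{\left(D \right)} - 24440}{-19389} = \frac{44286}{-21785} + \frac{24 \cdot 87 \left(-13 + 5 \cdot 87\right) - 24440}{-19389} = 44286 \left(- \frac{1}{21785}\right) + \left(24 \cdot 87 \left(-13 + 435\right) - 24440\right) \left(- \frac{1}{19389}\right) = - \frac{44286}{21785} + \left(24 \cdot 87 \cdot 422 - 24440\right) \left(- \frac{1}{19389}\right) = - \frac{44286}{21785} + \left(881136 - 24440\right) \left(- \frac{1}{19389}\right) = - \frac{44286}{21785} + 856696 \left(- \frac{1}{19389}\right) = - \frac{44286}{21785} - \frac{856696}{19389} = - \frac{19521783614}{422389365}$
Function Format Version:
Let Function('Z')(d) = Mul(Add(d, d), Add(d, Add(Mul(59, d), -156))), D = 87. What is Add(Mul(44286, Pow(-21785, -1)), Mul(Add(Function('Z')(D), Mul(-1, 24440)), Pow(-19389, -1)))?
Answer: Rational(-19521783614, 422389365) ≈ -46.218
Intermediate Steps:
Function('Z')(d) = Mul(2, d, Add(-156, Mul(60, d))) (Function('Z')(d) = Mul(Mul(2, d), Add(d, Add(-156, Mul(59, d)))) = Mul(Mul(2, d), Add(-156, Mul(60, d))) = Mul(2, d, Add(-156, Mul(60, d))))
Add(Mul(44286, Pow(-21785, -1)), Mul(Add(Function('Z')(D), Mul(-1, 24440)), Pow(-19389, -1))) = Add(Mul(44286, Pow(-21785, -1)), Mul(Add(Mul(24, 87, Add(-13, Mul(5, 87))), Mul(-1, 24440)), Pow(-19389, -1))) = Add(Mul(44286, Rational(-1, 21785)), Mul(Add(Mul(24, 87, Add(-13, 435)), -24440), Rational(-1, 19389))) = Add(Rational(-44286, 21785), Mul(Add(Mul(24, 87, 422), -24440), Rational(-1, 19389))) = Add(Rational(-44286, 21785), Mul(Add(881136, -24440), Rational(-1, 19389))) = Add(Rational(-44286, 21785), Mul(856696, Rational(-1, 19389))) = Add(Rational(-44286, 21785), Rational(-856696, 19389)) = Rational(-19521783614, 422389365)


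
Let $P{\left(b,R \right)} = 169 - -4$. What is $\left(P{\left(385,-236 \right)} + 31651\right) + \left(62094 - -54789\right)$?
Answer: $148707$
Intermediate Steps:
$P{\left(b,R \right)} = 173$ ($P{\left(b,R \right)} = 169 + 4 = 173$)
$\left(P{\left(385,-236 \right)} + 31651\right) + \left(62094 - -54789\right) = \left(173 + 31651\right) + \left(62094 - -54789\right) = 31824 + \left(62094 + 54789\right) = 31824 + 116883 = 148707$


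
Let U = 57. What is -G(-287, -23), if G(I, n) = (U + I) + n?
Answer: 253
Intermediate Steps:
G(I, n) = 57 + I + n (G(I, n) = (57 + I) + n = 57 + I + n)
-G(-287, -23) = -(57 - 287 - 23) = -1*(-253) = 253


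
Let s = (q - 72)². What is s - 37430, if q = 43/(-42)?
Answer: -56620031/1764 ≈ -32098.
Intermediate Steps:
q = -43/42 (q = 43*(-1/42) = -43/42 ≈ -1.0238)
s = 9406489/1764 (s = (-43/42 - 72)² = (-3067/42)² = 9406489/1764 ≈ 5332.5)
s - 37430 = 9406489/1764 - 37430 = -56620031/1764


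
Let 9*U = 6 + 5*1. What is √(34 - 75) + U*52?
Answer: 572/9 + I*√41 ≈ 63.556 + 6.4031*I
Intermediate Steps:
U = 11/9 (U = (6 + 5*1)/9 = (6 + 5)/9 = (⅑)*11 = 11/9 ≈ 1.2222)
√(34 - 75) + U*52 = √(34 - 75) + (11/9)*52 = √(-41) + 572/9 = I*√41 + 572/9 = 572/9 + I*√41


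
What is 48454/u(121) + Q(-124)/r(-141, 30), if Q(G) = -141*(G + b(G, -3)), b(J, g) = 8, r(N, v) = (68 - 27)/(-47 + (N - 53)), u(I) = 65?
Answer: -254230126/2665 ≈ -95396.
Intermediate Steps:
r(N, v) = 41/(-100 + N) (r(N, v) = 41/(-47 + (-53 + N)) = 41/(-100 + N))
Q(G) = -1128 - 141*G (Q(G) = -141*(G + 8) = -141*(8 + G) = -1128 - 141*G)
48454/u(121) + Q(-124)/r(-141, 30) = 48454/65 + (-1128 - 141*(-124))/((41/(-100 - 141))) = 48454*(1/65) + (-1128 + 17484)/((41/(-241))) = 48454/65 + 16356/((41*(-1/241))) = 48454/65 + 16356/(-41/241) = 48454/65 + 16356*(-241/41) = 48454/65 - 3941796/41 = -254230126/2665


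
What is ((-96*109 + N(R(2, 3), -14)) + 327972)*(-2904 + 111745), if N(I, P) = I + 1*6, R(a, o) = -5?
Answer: 34557997069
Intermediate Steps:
N(I, P) = 6 + I (N(I, P) = I + 6 = 6 + I)
((-96*109 + N(R(2, 3), -14)) + 327972)*(-2904 + 111745) = ((-96*109 + (6 - 5)) + 327972)*(-2904 + 111745) = ((-10464 + 1) + 327972)*108841 = (-10463 + 327972)*108841 = 317509*108841 = 34557997069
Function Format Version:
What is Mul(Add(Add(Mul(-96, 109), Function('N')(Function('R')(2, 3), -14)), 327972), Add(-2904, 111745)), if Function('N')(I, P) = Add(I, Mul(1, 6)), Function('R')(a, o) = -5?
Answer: 34557997069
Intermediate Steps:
Function('N')(I, P) = Add(6, I) (Function('N')(I, P) = Add(I, 6) = Add(6, I))
Mul(Add(Add(Mul(-96, 109), Function('N')(Function('R')(2, 3), -14)), 327972), Add(-2904, 111745)) = Mul(Add(Add(Mul(-96, 109), Add(6, -5)), 327972), Add(-2904, 111745)) = Mul(Add(Add(-10464, 1), 327972), 108841) = Mul(Add(-10463, 327972), 108841) = Mul(317509, 108841) = 34557997069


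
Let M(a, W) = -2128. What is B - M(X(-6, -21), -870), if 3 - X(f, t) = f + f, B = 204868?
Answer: 206996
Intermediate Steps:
X(f, t) = 3 - 2*f (X(f, t) = 3 - (f + f) = 3 - 2*f)
B - M(X(-6, -21), -870) = 204868 - 1*(-2128) = 204868 + 2128 = 206996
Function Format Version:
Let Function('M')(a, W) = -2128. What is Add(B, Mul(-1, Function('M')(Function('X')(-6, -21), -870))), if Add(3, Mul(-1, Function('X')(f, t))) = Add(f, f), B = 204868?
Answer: 206996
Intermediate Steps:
Function('X')(f, t) = Add(3, Mul(-2, f)) (Function('X')(f, t) = Add(3, Mul(-1, Add(f, f))) = Add(3, Mul(-1, Mul(2, f))) = Add(3, Mul(-2, f)))
Add(B, Mul(-1, Function('M')(Function('X')(-6, -21), -870))) = Add(204868, Mul(-1, -2128)) = Add(204868, 2128) = 206996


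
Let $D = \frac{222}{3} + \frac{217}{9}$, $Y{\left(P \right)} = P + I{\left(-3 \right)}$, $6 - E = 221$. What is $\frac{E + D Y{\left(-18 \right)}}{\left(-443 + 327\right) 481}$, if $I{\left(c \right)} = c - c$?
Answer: $\frac{1981}{55796} \approx 0.035504$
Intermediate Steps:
$I{\left(c \right)} = 0$
$E = -215$ ($E = 6 - 221 = -215$)
$Y{\left(P \right)} = P$ ($Y{\left(P \right)} = P + 0 = P$)
$D = \frac{883}{9}$ ($D = 222 \cdot \frac{1}{3} + 217 \cdot \frac{1}{9} = 74 + \frac{217}{9} = \frac{883}{9} \approx 98.111$)
$\frac{E + D Y{\left(-18 \right)}}{\left(-443 + 327\right) 481} = \frac{-215 + \frac{883}{9} \left(-18\right)}{\left(-443 + 327\right) 481} = \frac{-215 - 1766}{\left(-116\right) 481} = - \frac{1981}{-55796} = \left(-1981\right) \left(- \frac{1}{55796}\right) = \frac{1981}{55796}$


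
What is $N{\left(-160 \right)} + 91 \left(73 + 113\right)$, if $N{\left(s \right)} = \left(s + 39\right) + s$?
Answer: $16645$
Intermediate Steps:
$N{\left(s \right)} = 39 + 2 s$ ($N{\left(s \right)} = \left(39 + s\right) + s = 39 + 2 s$)
$N{\left(-160 \right)} + 91 \left(73 + 113\right) = \left(39 + 2 \left(-160\right)\right) + 91 \left(73 + 113\right) = \left(39 - 320\right) + 91 \cdot 186 = -281 + 16926 = 16645$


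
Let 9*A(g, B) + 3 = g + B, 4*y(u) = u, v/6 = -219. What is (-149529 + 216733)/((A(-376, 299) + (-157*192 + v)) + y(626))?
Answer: -1209672/563587 ≈ -2.1464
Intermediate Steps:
v = -1314 (v = 6*(-219) = -1314)
y(u) = u/4
A(g, B) = -1/3 + B/9 + g/9 (A(g, B) = -1/3 + (g + B)/9 = -1/3 + (B + g)/9 = -1/3 + (B/9 + g/9) = -1/3 + B/9 + g/9)
(-149529 + 216733)/((A(-376, 299) + (-157*192 + v)) + y(626)) = (-149529 + 216733)/(((-1/3 + (1/9)*299 + (1/9)*(-376)) + (-157*192 - 1314)) + (1/4)*626) = 67204/(((-1/3 + 299/9 - 376/9) + (-30144 - 1314)) + 313/2) = 67204/((-80/9 - 31458) + 313/2) = 67204/(-283202/9 + 313/2) = 67204/(-563587/18) = 67204*(-18/563587) = -1209672/563587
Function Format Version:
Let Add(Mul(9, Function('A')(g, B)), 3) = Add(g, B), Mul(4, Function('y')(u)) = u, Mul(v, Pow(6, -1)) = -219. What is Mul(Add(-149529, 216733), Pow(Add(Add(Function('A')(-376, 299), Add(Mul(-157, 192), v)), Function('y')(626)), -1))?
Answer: Rational(-1209672, 563587) ≈ -2.1464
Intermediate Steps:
v = -1314 (v = Mul(6, -219) = -1314)
Function('y')(u) = Mul(Rational(1, 4), u)
Function('A')(g, B) = Add(Rational(-1, 3), Mul(Rational(1, 9), B), Mul(Rational(1, 9), g)) (Function('A')(g, B) = Add(Rational(-1, 3), Mul(Rational(1, 9), Add(g, B))) = Add(Rational(-1, 3), Mul(Rational(1, 9), Add(B, g))) = Add(Rational(-1, 3), Add(Mul(Rational(1, 9), B), Mul(Rational(1, 9), g))) = Add(Rational(-1, 3), Mul(Rational(1, 9), B), Mul(Rational(1, 9), g)))
Mul(Add(-149529, 216733), Pow(Add(Add(Function('A')(-376, 299), Add(Mul(-157, 192), v)), Function('y')(626)), -1)) = Mul(Add(-149529, 216733), Pow(Add(Add(Add(Rational(-1, 3), Mul(Rational(1, 9), 299), Mul(Rational(1, 9), -376)), Add(Mul(-157, 192), -1314)), Mul(Rational(1, 4), 626)), -1)) = Mul(67204, Pow(Add(Add(Add(Rational(-1, 3), Rational(299, 9), Rational(-376, 9)), Add(-30144, -1314)), Rational(313, 2)), -1)) = Mul(67204, Pow(Add(Add(Rational(-80, 9), -31458), Rational(313, 2)), -1)) = Mul(67204, Pow(Add(Rational(-283202, 9), Rational(313, 2)), -1)) = Mul(67204, Pow(Rational(-563587, 18), -1)) = Mul(67204, Rational(-18, 563587)) = Rational(-1209672, 563587)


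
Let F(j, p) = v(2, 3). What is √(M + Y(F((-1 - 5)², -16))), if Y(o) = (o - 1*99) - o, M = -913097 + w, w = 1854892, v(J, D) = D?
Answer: 8*√14714 ≈ 970.41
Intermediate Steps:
F(j, p) = 3
M = 941795 (M = -913097 + 1854892 = 941795)
Y(o) = -99 (Y(o) = (o - 99) - o = (-99 + o) - o = -99)
√(M + Y(F((-1 - 5)², -16))) = √(941795 - 99) = √941696 = 8*√14714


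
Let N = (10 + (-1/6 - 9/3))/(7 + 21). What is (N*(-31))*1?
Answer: -1271/168 ≈ -7.5655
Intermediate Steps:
N = 41/168 (N = (10 + (-1*⅙ - 9*⅓))/28 = (10 + (-⅙ - 3))*(1/28) = (10 - 19/6)*(1/28) = (41/6)*(1/28) = 41/168 ≈ 0.24405)
(N*(-31))*1 = ((41/168)*(-31))*1 = -1271/168*1 = -1271/168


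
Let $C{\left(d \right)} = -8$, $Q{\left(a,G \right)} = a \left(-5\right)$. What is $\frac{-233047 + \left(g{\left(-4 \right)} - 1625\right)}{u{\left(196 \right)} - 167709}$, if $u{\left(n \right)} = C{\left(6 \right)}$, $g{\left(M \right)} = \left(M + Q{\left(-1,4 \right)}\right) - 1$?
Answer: $\frac{234672}{167717} \approx 1.3992$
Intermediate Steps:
$Q{\left(a,G \right)} = - 5 a$
$g{\left(M \right)} = 4 + M$ ($g{\left(M \right)} = \left(M - -5\right) - 1 = \left(M + 5\right) - 1 = \left(5 + M\right) - 1 = 4 + M$)
$u{\left(n \right)} = -8$
$\frac{-233047 + \left(g{\left(-4 \right)} - 1625\right)}{u{\left(196 \right)} - 167709} = \frac{-233047 + \left(\left(4 - 4\right) - 1625\right)}{-8 - 167709} = \frac{-233047 + \left(0 - 1625\right)}{-167717} = \left(-233047 - 1625\right) \left(- \frac{1}{167717}\right) = \left(-234672\right) \left(- \frac{1}{167717}\right) = \frac{234672}{167717}$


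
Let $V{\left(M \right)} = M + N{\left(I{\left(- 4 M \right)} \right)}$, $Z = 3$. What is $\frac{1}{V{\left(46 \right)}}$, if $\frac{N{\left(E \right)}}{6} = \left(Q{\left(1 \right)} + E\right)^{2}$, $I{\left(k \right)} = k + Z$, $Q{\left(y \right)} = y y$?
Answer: $\frac{1}{194446} \approx 5.1428 \cdot 10^{-6}$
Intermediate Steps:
$Q{\left(y \right)} = y^{2}$
$I{\left(k \right)} = 3 + k$ ($I{\left(k \right)} = k + 3 = 3 + k$)
$N{\left(E \right)} = 6 \left(1 + E\right)^{2}$ ($N{\left(E \right)} = 6 \left(1^{2} + E\right)^{2} = 6 \left(1 + E\right)^{2}$)
$V{\left(M \right)} = M + 6 \left(4 - 4 M\right)^{2}$ ($V{\left(M \right)} = M + 6 \left(1 - \left(-3 + 4 M\right)\right)^{2} = M + 6 \left(4 - 4 M\right)^{2}$)
$\frac{1}{V{\left(46 \right)}} = \frac{1}{46 + 96 \left(-1 + 46\right)^{2}} = \frac{1}{46 + 96 \cdot 45^{2}} = \frac{1}{46 + 96 \cdot 2025} = \frac{1}{46 + 194400} = \frac{1}{194446}$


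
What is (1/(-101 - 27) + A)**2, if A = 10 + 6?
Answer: 4190209/16384 ≈ 255.75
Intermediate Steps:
A = 16
(1/(-101 - 27) + A)**2 = (1/(-101 - 27) + 16)**2 = (1/(-128) + 16)**2 = (-1/128 + 16)**2 = (2047/128)**2 = 4190209/16384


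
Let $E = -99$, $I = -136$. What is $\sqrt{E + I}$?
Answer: $i \sqrt{235} \approx 15.33 i$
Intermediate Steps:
$\sqrt{E + I} = \sqrt{-99 - 136} = \sqrt{-235} = i \sqrt{235}$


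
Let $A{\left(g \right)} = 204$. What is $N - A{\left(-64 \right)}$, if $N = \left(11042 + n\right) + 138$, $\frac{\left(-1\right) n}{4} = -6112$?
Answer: $35424$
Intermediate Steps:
$n = 24448$ ($n = \left(-4\right) \left(-6112\right) = 24448$)
$N = 35628$ ($N = \left(11042 + 24448\right) + 138 = 35490 + 138 = 35628$)
$N - A{\left(-64 \right)} = 35628 - 204 = 35424$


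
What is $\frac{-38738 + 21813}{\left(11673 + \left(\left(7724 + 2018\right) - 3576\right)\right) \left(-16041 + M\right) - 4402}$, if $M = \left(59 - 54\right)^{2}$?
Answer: $\frac{16925}{285713826} \approx 5.9238 \cdot 10^{-5}$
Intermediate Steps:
$M = 25$ ($M = 5^{2} = 25$)
$\frac{-38738 + 21813}{\left(11673 + \left(\left(7724 + 2018\right) - 3576\right)\right) \left(-16041 + M\right) - 4402} = \frac{-38738 + 21813}{\left(11673 + \left(\left(7724 + 2018\right) - 3576\right)\right) \left(-16041 + 25\right) - 4402} = - \frac{16925}{\left(11673 + \left(9742 - 3576\right)\right) \left(-16016\right) - 4402} = - \frac{16925}{\left(11673 + 6166\right) \left(-16016\right) - 4402} = - \frac{16925}{17839 \left(-16016\right) - 4402} = - \frac{16925}{-285709424 - 4402} = - \frac{16925}{-285713826} = \left(-16925\right) \left(- \frac{1}{285713826}\right) = \frac{16925}{285713826}$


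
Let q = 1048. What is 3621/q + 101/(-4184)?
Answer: 235069/68513 ≈ 3.4310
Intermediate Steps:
3621/q + 101/(-4184) = 3621/1048 + 101/(-4184) = 3621*(1/1048) + 101*(-1/4184) = 3621/1048 - 101/4184 = 235069/68513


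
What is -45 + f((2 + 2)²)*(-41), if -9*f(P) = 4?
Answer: -241/9 ≈ -26.778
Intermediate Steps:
f(P) = -4/9 (f(P) = -⅑*4 = -4/9)
-45 + f((2 + 2)²)*(-41) = -45 - 4/9*(-41) = -45 + 164/9 = -241/9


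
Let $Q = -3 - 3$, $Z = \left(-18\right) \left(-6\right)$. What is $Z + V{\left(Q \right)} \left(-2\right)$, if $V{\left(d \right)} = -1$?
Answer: $110$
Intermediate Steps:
$Z = 108$
$Q = -6$
$Z + V{\left(Q \right)} \left(-2\right) = 108 - -2 = 108 + 2 = 110$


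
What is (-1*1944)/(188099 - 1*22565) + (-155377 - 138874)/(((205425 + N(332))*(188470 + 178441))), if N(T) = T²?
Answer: -37532207328275/3195222524603771 ≈ -0.011746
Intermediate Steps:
(-1*1944)/(188099 - 1*22565) + (-155377 - 138874)/(((205425 + N(332))*(188470 + 178441))) = (-1*1944)/(188099 - 1*22565) + (-155377 - 138874)/(((205425 + 332²)*(188470 + 178441))) = -1944/(188099 - 22565) - 294251*1/(366911*(205425 + 110224)) = -1944/165534 - 294251/(315649*366911) = -1944*1/165534 - 294251/115815090239 = -324/27589 - 294251*1/115815090239 = -324/27589 - 294251/115815090239 = -37532207328275/3195222524603771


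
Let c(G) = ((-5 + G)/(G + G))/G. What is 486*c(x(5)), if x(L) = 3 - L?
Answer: -1701/4 ≈ -425.25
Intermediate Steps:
c(G) = (-5 + G)/(2*G**2) (c(G) = ((-5 + G)/((2*G)))/G = ((-5 + G)*(1/(2*G)))/G = ((-5 + G)/(2*G))/G = (-5 + G)/(2*G**2))
486*c(x(5)) = 486*((-5 + (3 - 1*5))/(2*(3 - 1*5)**2)) = 486*((-5 + (3 - 5))/(2*(3 - 5)**2)) = 486*((1/2)*(-5 - 2)/(-2)**2) = 486*((1/2)*(1/4)*(-7)) = 486*(-7/8) = -1701/4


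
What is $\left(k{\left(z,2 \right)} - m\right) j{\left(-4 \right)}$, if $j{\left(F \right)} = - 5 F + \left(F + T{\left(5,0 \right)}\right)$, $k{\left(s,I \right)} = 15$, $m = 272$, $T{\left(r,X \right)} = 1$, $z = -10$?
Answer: $-4369$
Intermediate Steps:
$j{\left(F \right)} = 1 - 4 F$ ($j{\left(F \right)} = - 5 F + \left(F + 1\right) = - 5 F + \left(1 + F\right) = 1 - 4 F$)
$\left(k{\left(z,2 \right)} - m\right) j{\left(-4 \right)} = \left(15 - 272\right) \left(1 - -16\right) = \left(15 - 272\right) \left(1 + 16\right) = \left(-257\right) 17 = -4369$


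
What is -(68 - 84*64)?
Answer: 5308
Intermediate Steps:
-(68 - 84*64) = -(68 - 5376) = -1*(-5308) = 5308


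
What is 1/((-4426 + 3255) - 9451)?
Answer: -1/10622 ≈ -9.4144e-5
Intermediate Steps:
1/((-4426 + 3255) - 9451) = 1/(-1171 - 9451) = 1/(-10622) = -1/10622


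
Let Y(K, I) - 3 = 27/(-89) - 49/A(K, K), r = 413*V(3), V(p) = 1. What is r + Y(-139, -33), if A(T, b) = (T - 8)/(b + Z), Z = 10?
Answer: 33170/89 ≈ 372.70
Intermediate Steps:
A(T, b) = (-8 + T)/(10 + b) (A(T, b) = (T - 8)/(b + 10) = (-8 + T)/(10 + b))
r = 413 (r = 413*1 = 413)
Y(K, I) = 240/89 - 49*(10 + K)/(-8 + K) (Y(K, I) = 3 + (27/(-89) - 49*(10 + K)/(-8 + K)) = 3 + (27*(-1/89) - 49*(10 + K)/(-8 + K)) = 3 + (-27/89 - 49*(10 + K)/(-8 + K)) = 240/89 - 49*(10 + K)/(-8 + K))
r + Y(-139, -33) = 413 + (-45530 - 4121*(-139))/(89*(-8 - 139)) = 413 + (1/89)*(-45530 + 572819)/(-147) = 413 + (1/89)*(-1/147)*527289 = 413 - 3587/89 = 33170/89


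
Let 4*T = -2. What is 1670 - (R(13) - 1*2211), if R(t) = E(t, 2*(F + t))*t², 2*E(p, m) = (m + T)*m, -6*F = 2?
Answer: -443510/9 ≈ -49279.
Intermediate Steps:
F = -⅓ (F = -⅙*2 = -⅓ ≈ -0.33333)
T = -½ (T = (¼)*(-2) = -½ ≈ -0.50000)
E(p, m) = m*(-½ + m)/2 (E(p, m) = ((m - ½)*m)/2 = ((-½ + m)*m)/2 = (m*(-½ + m))/2 = m*(-½ + m)/2)
R(t) = t²*(-7/3 + 4*t)*(-⅔ + 2*t)/4 (R(t) = ((2*(-⅓ + t))*(-1 + 2*(2*(-⅓ + t)))/4)*t² = ((-⅔ + 2*t)*(-1 + 2*(-⅔ + 2*t))/4)*t² = ((-⅔ + 2*t)*(-1 + (-4/3 + 4*t))/4)*t² = ((-⅔ + 2*t)*(-7/3 + 4*t)/4)*t² = ((-7/3 + 4*t)*(-⅔ + 2*t)/4)*t² = t²*(-7/3 + 4*t)*(-⅔ + 2*t)/4)
1670 - (R(13) - 1*2211) = 1670 - ((1/18)*13²*(-1 + 3*13)*(-7 + 12*13) - 1*2211) = 1670 - ((1/18)*169*(-1 + 39)*(-7 + 156) - 2211) = 1670 - ((1/18)*169*38*149 - 2211) = 1670 - (478439/9 - 2211) = 1670 - 1*458540/9 = 1670 - 458540/9 = -443510/9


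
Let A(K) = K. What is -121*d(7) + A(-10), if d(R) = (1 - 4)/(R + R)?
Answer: 223/14 ≈ 15.929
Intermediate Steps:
d(R) = -3/(2*R) (d(R) = -3*1/(2*R) = -3/(2*R))
-121*d(7) + A(-10) = -(-363)/(2*7) - 10 = -121*(-3/14) - 10 = 363/14 - 10 = 223/14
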